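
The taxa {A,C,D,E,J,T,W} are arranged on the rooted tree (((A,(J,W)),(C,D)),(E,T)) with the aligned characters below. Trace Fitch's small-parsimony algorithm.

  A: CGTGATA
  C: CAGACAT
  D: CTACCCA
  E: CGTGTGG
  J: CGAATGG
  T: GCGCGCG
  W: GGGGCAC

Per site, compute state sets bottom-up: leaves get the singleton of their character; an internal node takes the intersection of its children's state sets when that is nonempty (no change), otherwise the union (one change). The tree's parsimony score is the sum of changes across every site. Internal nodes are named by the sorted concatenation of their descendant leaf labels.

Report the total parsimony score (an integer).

26

site 0, node JW: J={C} ∪ W={G} → {C,G} (+1)
site 0, node AJW: A={C} ∩ JW={C,G} → {C} (+0)
site 0, node CD: C={C} ∩ D={C} → {C} (+0)
site 0, node ACDJW: AJW={C} ∩ CD={C} → {C} (+0)
site 0, node ET: E={C} ∪ T={G} → {C,G} (+1)
site 0, node ACDEJTW: ACDJW={C} ∩ ET={C,G} → {C} (+0)
site 1, node JW: J={G} ∩ W={G} → {G} (+0)
site 1, node AJW: A={G} ∩ JW={G} → {G} (+0)
site 1, node CD: C={A} ∪ D={T} → {A,T} (+1)
site 1, node ACDJW: AJW={G} ∪ CD={A,T} → {A,G,T} (+1)
site 1, node ET: E={G} ∪ T={C} → {C,G} (+1)
site 1, node ACDEJTW: ACDJW={A,G,T} ∩ ET={C,G} → {G} (+0)
site 2, node JW: J={A} ∪ W={G} → {A,G} (+1)
site 2, node AJW: A={T} ∪ JW={A,G} → {A,G,T} (+1)
site 2, node CD: C={G} ∪ D={A} → {A,G} (+1)
site 2, node ACDJW: AJW={A,G,T} ∩ CD={A,G} → {A,G} (+0)
site 2, node ET: E={T} ∪ T={G} → {G,T} (+1)
site 2, node ACDEJTW: ACDJW={A,G} ∩ ET={G,T} → {G} (+0)
site 3, node JW: J={A} ∪ W={G} → {A,G} (+1)
site 3, node AJW: A={G} ∩ JW={A,G} → {G} (+0)
site 3, node CD: C={A} ∪ D={C} → {A,C} (+1)
site 3, node ACDJW: AJW={G} ∪ CD={A,C} → {A,C,G} (+1)
site 3, node ET: E={G} ∪ T={C} → {C,G} (+1)
site 3, node ACDEJTW: ACDJW={A,C,G} ∩ ET={C,G} → {C,G} (+0)
site 4, node JW: J={T} ∪ W={C} → {C,T} (+1)
site 4, node AJW: A={A} ∪ JW={C,T} → {A,C,T} (+1)
site 4, node CD: C={C} ∩ D={C} → {C} (+0)
site 4, node ACDJW: AJW={A,C,T} ∩ CD={C} → {C} (+0)
site 4, node ET: E={T} ∪ T={G} → {G,T} (+1)
site 4, node ACDEJTW: ACDJW={C} ∪ ET={G,T} → {C,G,T} (+1)
site 5, node JW: J={G} ∪ W={A} → {A,G} (+1)
site 5, node AJW: A={T} ∪ JW={A,G} → {A,G,T} (+1)
site 5, node CD: C={A} ∪ D={C} → {A,C} (+1)
site 5, node ACDJW: AJW={A,G,T} ∩ CD={A,C} → {A} (+0)
site 5, node ET: E={G} ∪ T={C} → {C,G} (+1)
site 5, node ACDEJTW: ACDJW={A} ∪ ET={C,G} → {A,C,G} (+1)
site 6, node JW: J={G} ∪ W={C} → {C,G} (+1)
site 6, node AJW: A={A} ∪ JW={C,G} → {A,C,G} (+1)
site 6, node CD: C={T} ∪ D={A} → {A,T} (+1)
site 6, node ACDJW: AJW={A,C,G} ∩ CD={A,T} → {A} (+0)
site 6, node ET: E={G} ∩ T={G} → {G} (+0)
site 6, node ACDEJTW: ACDJW={A} ∪ ET={G} → {A,G} (+1)
per-site changes: [2, 3, 4, 4, 4, 5, 4]; total = 26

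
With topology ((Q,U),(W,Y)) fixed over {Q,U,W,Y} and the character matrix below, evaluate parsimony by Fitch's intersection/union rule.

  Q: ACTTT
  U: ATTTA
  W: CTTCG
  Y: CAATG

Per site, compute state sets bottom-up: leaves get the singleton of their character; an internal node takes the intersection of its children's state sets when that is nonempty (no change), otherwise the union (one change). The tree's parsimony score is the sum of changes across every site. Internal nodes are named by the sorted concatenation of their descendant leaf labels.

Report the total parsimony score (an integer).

7

QU@0: {A} ∩ {A} = {A} (intersection, +0)
WY@0: {C} ∩ {C} = {C} (intersection, +0)
QUWY@0: {A} ∪ {C} = {A,C} (union, +1)
QU@1: {C} ∪ {T} = {C,T} (union, +1)
WY@1: {T} ∪ {A} = {A,T} (union, +1)
QUWY@1: {C,T} ∩ {A,T} = {T} (intersection, +0)
QU@2: {T} ∩ {T} = {T} (intersection, +0)
WY@2: {T} ∪ {A} = {A,T} (union, +1)
QUWY@2: {T} ∩ {A,T} = {T} (intersection, +0)
QU@3: {T} ∩ {T} = {T} (intersection, +0)
WY@3: {C} ∪ {T} = {C,T} (union, +1)
QUWY@3: {T} ∩ {C,T} = {T} (intersection, +0)
QU@4: {T} ∪ {A} = {A,T} (union, +1)
WY@4: {G} ∩ {G} = {G} (intersection, +0)
QUWY@4: {A,T} ∪ {G} = {A,G,T} (union, +1)
per-site changes: [1, 2, 1, 1, 2]; total = 7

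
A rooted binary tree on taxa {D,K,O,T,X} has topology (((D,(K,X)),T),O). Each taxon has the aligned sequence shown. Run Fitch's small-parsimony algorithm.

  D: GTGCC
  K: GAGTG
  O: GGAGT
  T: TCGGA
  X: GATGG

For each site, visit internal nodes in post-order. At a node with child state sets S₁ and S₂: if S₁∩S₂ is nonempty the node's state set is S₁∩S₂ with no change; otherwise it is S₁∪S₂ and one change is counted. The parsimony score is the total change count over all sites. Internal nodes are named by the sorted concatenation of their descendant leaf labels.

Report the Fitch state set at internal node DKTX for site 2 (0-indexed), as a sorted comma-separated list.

G

site 0, node KX: K={G} ∩ X={G} → {G} (+0)
site 0, node DKX: D={G} ∩ KX={G} → {G} (+0)
site 0, node DKTX: DKX={G} ∪ T={T} → {G,T} (+1)
site 0, node DKOTX: DKTX={G,T} ∩ O={G} → {G} (+0)
site 1, node KX: K={A} ∩ X={A} → {A} (+0)
site 1, node DKX: D={T} ∪ KX={A} → {A,T} (+1)
site 1, node DKTX: DKX={A,T} ∪ T={C} → {A,C,T} (+1)
site 1, node DKOTX: DKTX={A,C,T} ∪ O={G} → {A,C,G,T} (+1)
site 2, node KX: K={G} ∪ X={T} → {G,T} (+1)
site 2, node DKX: D={G} ∩ KX={G,T} → {G} (+0)
site 2, node DKTX: DKX={G} ∩ T={G} → {G} (+0)
site 2, node DKOTX: DKTX={G} ∪ O={A} → {A,G} (+1)
site 3, node KX: K={T} ∪ X={G} → {G,T} (+1)
site 3, node DKX: D={C} ∪ KX={G,T} → {C,G,T} (+1)
site 3, node DKTX: DKX={C,G,T} ∩ T={G} → {G} (+0)
site 3, node DKOTX: DKTX={G} ∩ O={G} → {G} (+0)
site 4, node KX: K={G} ∩ X={G} → {G} (+0)
site 4, node DKX: D={C} ∪ KX={G} → {C,G} (+1)
site 4, node DKTX: DKX={C,G} ∪ T={A} → {A,C,G} (+1)
site 4, node DKOTX: DKTX={A,C,G} ∪ O={T} → {A,C,G,T} (+1)
per-site changes: [1, 3, 2, 2, 3]; total = 11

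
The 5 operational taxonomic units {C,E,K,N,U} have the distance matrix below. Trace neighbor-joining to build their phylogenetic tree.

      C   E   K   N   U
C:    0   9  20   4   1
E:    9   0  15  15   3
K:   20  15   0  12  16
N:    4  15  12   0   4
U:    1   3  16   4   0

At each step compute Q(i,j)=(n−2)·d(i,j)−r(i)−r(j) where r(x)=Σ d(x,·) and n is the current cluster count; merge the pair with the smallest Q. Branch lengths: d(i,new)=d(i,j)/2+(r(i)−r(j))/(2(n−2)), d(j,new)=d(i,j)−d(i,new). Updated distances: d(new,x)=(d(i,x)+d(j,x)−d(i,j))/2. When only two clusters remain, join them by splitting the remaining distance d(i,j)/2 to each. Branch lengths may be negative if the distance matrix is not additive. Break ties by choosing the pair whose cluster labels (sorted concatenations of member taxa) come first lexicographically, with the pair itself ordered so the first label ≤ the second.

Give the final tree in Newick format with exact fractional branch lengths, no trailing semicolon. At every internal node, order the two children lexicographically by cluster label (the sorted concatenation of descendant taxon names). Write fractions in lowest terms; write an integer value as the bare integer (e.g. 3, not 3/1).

(((C:9/4,(K:32/3,N:4/3):15/4):5/4,E:19/4):-7/8,U:-7/8)

1. join K+N (d=12, Q=-62) ⇒ KN; edges |K|=32/3, |N|=4/3
  updated: d(C,KN)=6, d(E,KN)=9, d(KN,U)=4
2. join C+KN (d=6, Q=-23) ⇒ CKN; edges |C|=9/4, |KN|=15/4
  updated: d(CKN,E)=6, d(CKN,U)=-1/2
3. join CKN+E (d=6, Q=-17/2) ⇒ CEKN; edges |CKN|=5/4, |E|=19/4
  updated: d(CEKN,U)=-7/4
4. join CEKN+U (d=-7/4) ⇒ CEKNU; edges |CEKN|=-7/8, |U|=-7/8
final tree: (((C:9/4,(K:32/3,N:4/3):15/4):5/4,E:19/4):-7/8,U:-7/8)
total length: 89/4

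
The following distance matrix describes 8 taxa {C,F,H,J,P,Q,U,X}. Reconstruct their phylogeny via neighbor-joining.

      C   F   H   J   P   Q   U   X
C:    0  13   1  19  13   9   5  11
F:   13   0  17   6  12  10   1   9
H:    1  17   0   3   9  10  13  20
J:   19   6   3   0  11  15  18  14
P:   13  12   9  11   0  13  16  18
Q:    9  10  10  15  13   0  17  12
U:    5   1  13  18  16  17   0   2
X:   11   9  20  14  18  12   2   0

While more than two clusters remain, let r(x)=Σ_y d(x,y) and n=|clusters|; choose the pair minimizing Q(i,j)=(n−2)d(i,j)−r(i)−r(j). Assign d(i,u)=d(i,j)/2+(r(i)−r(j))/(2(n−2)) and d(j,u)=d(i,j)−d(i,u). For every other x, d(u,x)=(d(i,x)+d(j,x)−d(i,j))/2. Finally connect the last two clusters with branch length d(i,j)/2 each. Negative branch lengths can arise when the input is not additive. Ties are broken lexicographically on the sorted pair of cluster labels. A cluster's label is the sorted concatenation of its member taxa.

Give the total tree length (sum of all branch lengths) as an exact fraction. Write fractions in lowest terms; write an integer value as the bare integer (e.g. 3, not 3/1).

1. join U+X (d=2, Q=-146) ⇒ UX; edges |U|=-1/6, |X|=13/6
  updated: d(C,UX)=7, d(F,UX)=4, d(H,UX)=31/2, d(J,UX)=15, d(P,UX)=16, d(Q,UX)=27/2
2. join F+UX (d=4, Q=-113) ⇒ FUX; edges |F|=11/10, |UX|=29/10
  updated: d(C,FUX)=8, d(FUX,H)=57/4, d(FUX,J)=17/2, d(FUX,P)=12, d(FUX,Q)=39/4
3. join C+H (d=1, Q=-333/4) ⇒ CH; edges |C|=67/32, |H|=-35/32
  updated: d(CH,FUX)=85/8, d(CH,J)=21/2, d(CH,P)=21/2, d(CH,Q)=9
4. join CH+Q (d=9, Q=-483/8) ⇒ CHQ; edges |CH|=167/48, |Q|=265/48
  updated: d(CHQ,FUX)=91/16, d(CHQ,J)=33/4, d(CHQ,P)=29/4
5. join CHQ+P (d=29/4, Q=-591/16) ⇒ CHPQ; edges |CHQ|=87/64, |P|=377/64
  updated: d(CHPQ,FUX)=167/32, d(CHPQ,J)=6
6. join CHPQ+FUX (d=167/32, Q=-631/32) ⇒ CFHPQUX; edges |CHPQ|=87/64, |FUX|=247/64
  updated: d(CFHPQUX,J)=297/64
7. join CFHPQUX+J (d=297/64) ⇒ CFHJPQUX; edges |CFHPQUX|=297/128, |J|=297/128
final tree: (((((C:67/32,H:-35/32):167/48,Q:265/48):87/64,P:377/64):87/64,(F:11/10,(U:-1/6,X:13/6):29/10):247/64):297/128,J:297/128)
total length: 2119/64

2119/64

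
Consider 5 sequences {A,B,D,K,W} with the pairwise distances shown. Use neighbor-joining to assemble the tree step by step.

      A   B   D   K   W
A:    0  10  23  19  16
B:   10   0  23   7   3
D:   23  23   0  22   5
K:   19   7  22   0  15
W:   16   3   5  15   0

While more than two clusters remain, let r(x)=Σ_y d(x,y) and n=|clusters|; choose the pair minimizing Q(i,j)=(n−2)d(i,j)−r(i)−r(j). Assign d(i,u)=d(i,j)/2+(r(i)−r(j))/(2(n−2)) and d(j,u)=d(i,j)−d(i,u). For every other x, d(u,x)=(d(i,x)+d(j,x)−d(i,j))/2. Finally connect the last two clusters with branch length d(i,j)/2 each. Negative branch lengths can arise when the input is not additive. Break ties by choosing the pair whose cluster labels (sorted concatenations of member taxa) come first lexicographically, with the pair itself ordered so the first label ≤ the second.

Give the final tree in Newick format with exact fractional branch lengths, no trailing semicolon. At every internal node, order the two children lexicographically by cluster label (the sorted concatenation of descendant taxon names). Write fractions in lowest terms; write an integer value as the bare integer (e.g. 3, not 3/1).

(((A:73/8,(D:49/6,W:-19/6):63/8):15/8,B:-1/8):57/16,K:57/16)

1. join D+W (d=5, Q=-97) ⇒ DW; edges |D|=49/6, |W|=-19/6
  updated: d(A,DW)=17, d(B,DW)=21/2, d(DW,K)=16
2. join A+DW (d=17, Q=-111/2) ⇒ ADW; edges |A|=73/8, |DW|=63/8
  updated: d(ADW,B)=7/4, d(ADW,K)=9
3. join ADW+B (d=7/4, Q=-71/4) ⇒ ABDW; edges |ADW|=15/8, |B|=-1/8
  updated: d(ABDW,K)=57/8
4. join ABDW+K (d=57/8) ⇒ ABDKW; edges |ABDW|=57/16, |K|=57/16
final tree: (((A:73/8,(D:49/6,W:-19/6):63/8):15/8,B:-1/8):57/16,K:57/16)
total length: 247/8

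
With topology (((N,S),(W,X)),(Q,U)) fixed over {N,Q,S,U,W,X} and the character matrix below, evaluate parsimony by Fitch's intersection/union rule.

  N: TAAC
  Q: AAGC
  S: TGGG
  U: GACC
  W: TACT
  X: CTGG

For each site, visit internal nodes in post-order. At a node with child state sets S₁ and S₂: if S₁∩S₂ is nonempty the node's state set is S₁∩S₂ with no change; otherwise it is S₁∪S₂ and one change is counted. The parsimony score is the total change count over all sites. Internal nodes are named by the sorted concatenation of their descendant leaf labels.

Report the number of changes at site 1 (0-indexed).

2

[col 0] NS: children N:{T}, S:{T} ∩→ {T}; cost 0
[col 0] WX: children W:{T}, X:{C} ∪→ {C,T}; cost 1
[col 0] NSWX: children NS:{T}, WX:{C,T} ∩→ {T}; cost 0
[col 0] QU: children Q:{A}, U:{G} ∪→ {A,G}; cost 1
[col 0] NQSUWX: children NSWX:{T}, QU:{A,G} ∪→ {A,G,T}; cost 1
[col 1] NS: children N:{A}, S:{G} ∪→ {A,G}; cost 1
[col 1] WX: children W:{A}, X:{T} ∪→ {A,T}; cost 1
[col 1] NSWX: children NS:{A,G}, WX:{A,T} ∩→ {A}; cost 0
[col 1] QU: children Q:{A}, U:{A} ∩→ {A}; cost 0
[col 1] NQSUWX: children NSWX:{A}, QU:{A} ∩→ {A}; cost 0
[col 2] NS: children N:{A}, S:{G} ∪→ {A,G}; cost 1
[col 2] WX: children W:{C}, X:{G} ∪→ {C,G}; cost 1
[col 2] NSWX: children NS:{A,G}, WX:{C,G} ∩→ {G}; cost 0
[col 2] QU: children Q:{G}, U:{C} ∪→ {C,G}; cost 1
[col 2] NQSUWX: children NSWX:{G}, QU:{C,G} ∩→ {G}; cost 0
[col 3] NS: children N:{C}, S:{G} ∪→ {C,G}; cost 1
[col 3] WX: children W:{T}, X:{G} ∪→ {G,T}; cost 1
[col 3] NSWX: children NS:{C,G}, WX:{G,T} ∩→ {G}; cost 0
[col 3] QU: children Q:{C}, U:{C} ∩→ {C}; cost 0
[col 3] NQSUWX: children NSWX:{G}, QU:{C} ∪→ {C,G}; cost 1
per-site changes: [3, 2, 3, 3]; total = 11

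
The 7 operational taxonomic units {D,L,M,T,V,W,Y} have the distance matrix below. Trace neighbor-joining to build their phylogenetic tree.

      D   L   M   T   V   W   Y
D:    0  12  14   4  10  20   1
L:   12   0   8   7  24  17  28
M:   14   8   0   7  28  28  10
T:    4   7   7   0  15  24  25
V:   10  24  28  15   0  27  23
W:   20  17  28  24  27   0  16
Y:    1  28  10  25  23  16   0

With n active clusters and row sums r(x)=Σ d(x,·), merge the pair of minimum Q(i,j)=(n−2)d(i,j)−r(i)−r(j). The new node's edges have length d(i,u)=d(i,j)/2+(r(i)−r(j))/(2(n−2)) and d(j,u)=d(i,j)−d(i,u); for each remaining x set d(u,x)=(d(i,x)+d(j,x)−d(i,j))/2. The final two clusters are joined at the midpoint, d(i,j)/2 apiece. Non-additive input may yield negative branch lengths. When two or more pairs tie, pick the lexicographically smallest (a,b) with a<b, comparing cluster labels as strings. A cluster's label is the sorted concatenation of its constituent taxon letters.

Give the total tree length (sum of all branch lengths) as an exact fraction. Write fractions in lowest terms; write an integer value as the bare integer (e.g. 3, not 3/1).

1. join D+Y (d=1, Q=-159) ⇒ DY; edges |D|=-37/10, |Y|=47/10
  updated: d(DY,L)=39/2, d(DY,M)=23/2, d(DY,T)=14, d(DY,V)=16, d(DY,W)=35/2
2. join L+M (d=8, Q=-126) ⇒ LM; edges |L|=25/8, |M|=39/8
  updated: d(DY,LM)=23/2, d(LM,T)=3, d(LM,V)=22, d(LM,W)=37/2
3. join LM+T (d=3, Q=-102) ⇒ LMT; edges |LM|=4/3, |T|=5/3
  updated: d(DY,LMT)=45/4, d(LMT,V)=17, d(LMT,W)=79/4
4. join DY+W (d=35/2, Q=-74) ⇒ DWY; edges |DY|=31/8, |W|=109/8
  updated: d(DWY,LMT)=27/4, d(DWY,V)=51/4
5. join DWY+LMT (d=27/4, Q=-73/2) ⇒ DLMTWY; edges |DWY|=5/4, |LMT|=11/2
  updated: d(DLMTWY,V)=23/2
6. join DLMTWY+V (d=23/2) ⇒ DLMTVWY; edges |DLMTWY|=23/4, |V|=23/4
final tree: ((((D:-37/10,Y:47/10):31/8,W:109/8):5/4,((L:25/8,M:39/8):4/3,T:5/3):11/2):23/4,V:23/4)
total length: 191/4

191/4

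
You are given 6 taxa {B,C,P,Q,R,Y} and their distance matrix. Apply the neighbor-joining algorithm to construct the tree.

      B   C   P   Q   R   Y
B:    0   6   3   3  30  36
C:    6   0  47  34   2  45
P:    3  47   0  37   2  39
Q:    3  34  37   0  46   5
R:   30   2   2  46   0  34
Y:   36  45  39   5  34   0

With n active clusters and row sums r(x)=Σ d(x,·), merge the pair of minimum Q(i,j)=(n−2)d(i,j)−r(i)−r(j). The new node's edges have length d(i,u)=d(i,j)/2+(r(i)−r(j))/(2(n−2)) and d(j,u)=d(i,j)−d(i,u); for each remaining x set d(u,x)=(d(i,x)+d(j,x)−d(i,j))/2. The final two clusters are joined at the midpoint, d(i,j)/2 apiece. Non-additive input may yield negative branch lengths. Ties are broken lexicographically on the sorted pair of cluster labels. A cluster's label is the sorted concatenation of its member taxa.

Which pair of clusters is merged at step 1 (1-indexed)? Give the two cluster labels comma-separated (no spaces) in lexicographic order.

Q,Y

iteration 1: select Q,Y (d=5, Q=-264); attach at lengths (-7/4, 27/4); label the merged cluster QY
  updated: d(B,QY)=17, d(C,QY)=37, d(P,QY)=71/2, d(QY,R)=75/2
iteration 2: select C,R (d=2, Q=-315/2); attach at lengths (53/12, -29/12); label the merged cluster CR
  updated: d(B,CR)=17, d(CR,P)=47/2, d(CR,QY)=145/4
iteration 3: select B,P (d=3, Q=-93); attach at lengths (-19/4, 31/4); label the merged cluster BP
  updated: d(BP,CR)=75/4, d(BP,QY)=99/4
iteration 4: select BP,CR (d=75/4, Q=-319/4); attach at lengths (29/8, 121/8); label the merged cluster BCPR
  updated: d(BCPR,QY)=169/8
iteration 5: select BCPR,QY (d=169/8); attach at lengths (169/16, 169/16); label the merged cluster BCPQRY
final tree: (((B:-19/4,P:31/4):29/8,(C:53/12,R:-29/12):121/8):169/16,(Q:-7/4,Y:27/4):169/16)
total length: 399/8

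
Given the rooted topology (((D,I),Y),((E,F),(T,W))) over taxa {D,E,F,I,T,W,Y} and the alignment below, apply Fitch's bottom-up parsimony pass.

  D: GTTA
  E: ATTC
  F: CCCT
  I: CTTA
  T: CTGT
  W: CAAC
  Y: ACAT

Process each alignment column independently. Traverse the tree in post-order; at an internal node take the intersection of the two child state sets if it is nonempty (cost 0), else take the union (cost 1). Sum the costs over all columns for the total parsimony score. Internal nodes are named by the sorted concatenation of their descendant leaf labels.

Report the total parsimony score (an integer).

[col 0] DI: children D:{G}, I:{C} ∪→ {C,G}; cost 1
[col 0] DIY: children DI:{C,G}, Y:{A} ∪→ {A,C,G}; cost 1
[col 0] EF: children E:{A}, F:{C} ∪→ {A,C}; cost 1
[col 0] TW: children T:{C}, W:{C} ∩→ {C}; cost 0
[col 0] EFTW: children EF:{A,C}, TW:{C} ∩→ {C}; cost 0
[col 0] DEFITWY: children DIY:{A,C,G}, EFTW:{C} ∩→ {C}; cost 0
[col 1] DI: children D:{T}, I:{T} ∩→ {T}; cost 0
[col 1] DIY: children DI:{T}, Y:{C} ∪→ {C,T}; cost 1
[col 1] EF: children E:{T}, F:{C} ∪→ {C,T}; cost 1
[col 1] TW: children T:{T}, W:{A} ∪→ {A,T}; cost 1
[col 1] EFTW: children EF:{C,T}, TW:{A,T} ∩→ {T}; cost 0
[col 1] DEFITWY: children DIY:{C,T}, EFTW:{T} ∩→ {T}; cost 0
[col 2] DI: children D:{T}, I:{T} ∩→ {T}; cost 0
[col 2] DIY: children DI:{T}, Y:{A} ∪→ {A,T}; cost 1
[col 2] EF: children E:{T}, F:{C} ∪→ {C,T}; cost 1
[col 2] TW: children T:{G}, W:{A} ∪→ {A,G}; cost 1
[col 2] EFTW: children EF:{C,T}, TW:{A,G} ∪→ {A,C,G,T}; cost 1
[col 2] DEFITWY: children DIY:{A,T}, EFTW:{A,C,G,T} ∩→ {A,T}; cost 0
[col 3] DI: children D:{A}, I:{A} ∩→ {A}; cost 0
[col 3] DIY: children DI:{A}, Y:{T} ∪→ {A,T}; cost 1
[col 3] EF: children E:{C}, F:{T} ∪→ {C,T}; cost 1
[col 3] TW: children T:{T}, W:{C} ∪→ {C,T}; cost 1
[col 3] EFTW: children EF:{C,T}, TW:{C,T} ∩→ {C,T}; cost 0
[col 3] DEFITWY: children DIY:{A,T}, EFTW:{C,T} ∩→ {T}; cost 0
per-site changes: [3, 3, 4, 3]; total = 13

13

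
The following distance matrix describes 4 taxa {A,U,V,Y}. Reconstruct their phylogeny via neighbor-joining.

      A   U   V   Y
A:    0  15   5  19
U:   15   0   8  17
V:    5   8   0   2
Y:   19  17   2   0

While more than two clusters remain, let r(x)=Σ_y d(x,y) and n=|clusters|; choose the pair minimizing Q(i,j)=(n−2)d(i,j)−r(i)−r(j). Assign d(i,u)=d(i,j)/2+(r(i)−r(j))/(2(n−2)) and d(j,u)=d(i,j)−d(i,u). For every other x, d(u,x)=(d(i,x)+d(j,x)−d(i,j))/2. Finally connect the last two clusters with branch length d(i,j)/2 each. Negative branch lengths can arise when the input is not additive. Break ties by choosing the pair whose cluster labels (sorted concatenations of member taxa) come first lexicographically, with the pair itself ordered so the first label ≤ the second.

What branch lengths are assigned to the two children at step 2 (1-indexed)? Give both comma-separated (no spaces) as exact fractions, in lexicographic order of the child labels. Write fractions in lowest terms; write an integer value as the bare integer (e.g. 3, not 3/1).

15/4,-19/4

iteration 1: select A,U (d=15, Q=-49); attach at lengths (29/4, 31/4); label the merged cluster AU
  updated: d(AU,V)=-1, d(AU,Y)=21/2
iteration 2: select AU,V (d=-1, Q=-23/2); attach at lengths (15/4, -19/4); label the merged cluster AUV
  updated: d(AUV,Y)=27/4
iteration 3: select AUV,Y (d=27/4); attach at lengths (27/8, 27/8); label the merged cluster AUVY
final tree: (((A:29/4,U:31/4):15/4,V:-19/4):27/8,Y:27/8)
total length: 83/4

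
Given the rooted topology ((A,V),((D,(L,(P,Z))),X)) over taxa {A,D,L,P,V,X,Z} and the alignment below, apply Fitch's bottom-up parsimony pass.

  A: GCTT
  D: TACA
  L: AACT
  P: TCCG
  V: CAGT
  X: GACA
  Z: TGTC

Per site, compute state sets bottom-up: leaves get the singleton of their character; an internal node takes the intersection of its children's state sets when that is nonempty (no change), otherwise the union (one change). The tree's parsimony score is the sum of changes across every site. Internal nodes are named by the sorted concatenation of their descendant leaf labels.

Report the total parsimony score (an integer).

site 0, node AV: A={G} ∪ V={C} → {C,G} (+1)
site 0, node PZ: P={T} ∩ Z={T} → {T} (+0)
site 0, node LPZ: L={A} ∪ PZ={T} → {A,T} (+1)
site 0, node DLPZ: D={T} ∩ LPZ={A,T} → {T} (+0)
site 0, node DLPXZ: DLPZ={T} ∪ X={G} → {G,T} (+1)
site 0, node ADLPVXZ: AV={C,G} ∩ DLPXZ={G,T} → {G} (+0)
site 1, node AV: A={C} ∪ V={A} → {A,C} (+1)
site 1, node PZ: P={C} ∪ Z={G} → {C,G} (+1)
site 1, node LPZ: L={A} ∪ PZ={C,G} → {A,C,G} (+1)
site 1, node DLPZ: D={A} ∩ LPZ={A,C,G} → {A} (+0)
site 1, node DLPXZ: DLPZ={A} ∩ X={A} → {A} (+0)
site 1, node ADLPVXZ: AV={A,C} ∩ DLPXZ={A} → {A} (+0)
site 2, node AV: A={T} ∪ V={G} → {G,T} (+1)
site 2, node PZ: P={C} ∪ Z={T} → {C,T} (+1)
site 2, node LPZ: L={C} ∩ PZ={C,T} → {C} (+0)
site 2, node DLPZ: D={C} ∩ LPZ={C} → {C} (+0)
site 2, node DLPXZ: DLPZ={C} ∩ X={C} → {C} (+0)
site 2, node ADLPVXZ: AV={G,T} ∪ DLPXZ={C} → {C,G,T} (+1)
site 3, node AV: A={T} ∩ V={T} → {T} (+0)
site 3, node PZ: P={G} ∪ Z={C} → {C,G} (+1)
site 3, node LPZ: L={T} ∪ PZ={C,G} → {C,G,T} (+1)
site 3, node DLPZ: D={A} ∪ LPZ={C,G,T} → {A,C,G,T} (+1)
site 3, node DLPXZ: DLPZ={A,C,G,T} ∩ X={A} → {A} (+0)
site 3, node ADLPVXZ: AV={T} ∪ DLPXZ={A} → {A,T} (+1)
per-site changes: [3, 3, 3, 4]; total = 13

13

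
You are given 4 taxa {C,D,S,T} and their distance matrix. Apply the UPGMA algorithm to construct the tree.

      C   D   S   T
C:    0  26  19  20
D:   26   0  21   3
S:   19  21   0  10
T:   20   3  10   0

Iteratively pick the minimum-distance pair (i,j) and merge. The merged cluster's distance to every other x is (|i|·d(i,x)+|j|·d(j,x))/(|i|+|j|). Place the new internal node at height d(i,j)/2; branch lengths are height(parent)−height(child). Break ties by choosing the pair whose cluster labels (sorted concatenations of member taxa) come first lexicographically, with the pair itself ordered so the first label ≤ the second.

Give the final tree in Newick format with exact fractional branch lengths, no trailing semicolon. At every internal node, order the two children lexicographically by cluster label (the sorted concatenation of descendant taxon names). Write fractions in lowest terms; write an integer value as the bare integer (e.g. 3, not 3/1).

(C:65/6,((D:3/2,T:3/2):25/4,S:31/4):37/12)

step 1: merge (D,T) at d=3; branch lengths D→3/2, T→3/2; new cluster DT
  updated: d(C,DT)=23, d(DT,S)=31/2
step 2: merge (DT,S) at d=31/2; branch lengths DT→25/4, S→31/4; new cluster DST
  updated: d(C,DST)=65/3
step 3: merge (C,DST) at d=65/3; branch lengths C→65/6, DST→37/12; new cluster CDST
final tree: (C:65/6,((D:3/2,T:3/2):25/4,S:31/4):37/12)
total length: 371/12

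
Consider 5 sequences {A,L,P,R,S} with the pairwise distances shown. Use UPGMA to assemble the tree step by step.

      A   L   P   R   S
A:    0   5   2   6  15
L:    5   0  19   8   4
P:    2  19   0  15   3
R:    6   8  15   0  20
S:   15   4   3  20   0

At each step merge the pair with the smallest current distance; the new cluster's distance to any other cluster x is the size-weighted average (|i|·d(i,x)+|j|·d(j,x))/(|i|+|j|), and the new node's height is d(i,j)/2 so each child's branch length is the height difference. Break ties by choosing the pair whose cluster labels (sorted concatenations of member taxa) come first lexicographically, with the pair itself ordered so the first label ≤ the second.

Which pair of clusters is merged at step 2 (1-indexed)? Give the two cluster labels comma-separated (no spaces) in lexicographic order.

L,S

1. join A+P (d=2) ⇒ AP; edges |A|=1, |P|=1
  updated: d(AP,L)=12, d(AP,R)=21/2, d(AP,S)=9
2. join L+S (d=4) ⇒ LS; edges |L|=2, |S|=2
  updated: d(AP,LS)=21/2, d(LS,R)=14
3. join AP+LS (d=21/2) ⇒ ALPS; edges |AP|=17/4, |LS|=13/4
  updated: d(ALPS,R)=49/4
4. join ALPS+R (d=49/4) ⇒ ALPRS; edges |ALPS|=7/8, |R|=49/8
final tree: (((A:1,P:1):17/4,(L:2,S:2):13/4):7/8,R:49/8)
total length: 41/2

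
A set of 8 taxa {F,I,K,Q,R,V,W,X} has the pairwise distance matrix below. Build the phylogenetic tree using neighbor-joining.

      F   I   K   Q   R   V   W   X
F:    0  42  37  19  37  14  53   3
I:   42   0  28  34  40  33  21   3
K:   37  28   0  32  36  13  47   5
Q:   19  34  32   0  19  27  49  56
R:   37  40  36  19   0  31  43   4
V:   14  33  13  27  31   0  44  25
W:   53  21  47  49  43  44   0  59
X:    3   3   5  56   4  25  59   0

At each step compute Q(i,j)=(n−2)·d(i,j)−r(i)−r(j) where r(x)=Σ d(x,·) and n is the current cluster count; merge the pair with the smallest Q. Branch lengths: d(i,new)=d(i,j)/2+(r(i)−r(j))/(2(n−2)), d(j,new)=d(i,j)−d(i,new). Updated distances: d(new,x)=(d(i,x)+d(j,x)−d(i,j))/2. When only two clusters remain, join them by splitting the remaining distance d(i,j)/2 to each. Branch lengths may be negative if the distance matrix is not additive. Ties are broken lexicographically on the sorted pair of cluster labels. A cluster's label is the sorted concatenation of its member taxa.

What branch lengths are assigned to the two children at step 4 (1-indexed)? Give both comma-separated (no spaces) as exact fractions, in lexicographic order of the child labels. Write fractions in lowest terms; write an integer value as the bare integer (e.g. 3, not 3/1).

iteration 1: select I,W (d=21, Q=-391); attach at lengths (11/12, 241/12); label the merged cluster IW
  updated: d(F,IW)=37, d(IW,K)=27, d(IW,Q)=31, d(IW,R)=31, d(IW,V)=28, d(IW,X)=41/2
iteration 2: select R,X (d=4, Q=-503/2); attach at lengths (129/20, -49/20); label the merged cluster RX
  updated: d(F,RX)=18, d(IW,RX)=95/4, d(K,RX)=37/2, d(Q,RX)=71/2, d(RX,V)=26
iteration 3: select F,Q (d=19, Q=-387/2); attach at lengths (113/16, 191/16); label the merged cluster FQ
  updated: d(FQ,IW)=49/2, d(FQ,K)=25, d(FQ,RX)=69/4, d(FQ,V)=11
iteration 4: select FQ,V (d=11, Q=-491/4); attach at lengths (131/24, 133/24); label the merged cluster FQV
  updated: d(FQV,IW)=83/4, d(FQV,K)=27/2, d(FQV,RX)=129/8
iteration 5: select FQV,K (d=27/2, Q=-659/8); attach at lengths (147/32, 285/32); label the merged cluster FKQV
  updated: d(FKQV,IW)=137/8, d(FKQV,RX)=169/16
iteration 6: select FKQV,IW (d=137/8, Q=-823/16); attach at lengths (63/32, 485/32); label the merged cluster FIKQVW
  updated: d(FIKQVW,RX)=275/32
iteration 7: select FIKQVW,RX (d=275/32); attach at lengths (275/64, 275/64); label the merged cluster FIKQRVWX
final tree: (((((F:113/16,Q:191/16):131/24,V:133/24):147/32,K:285/32):63/32,(I:11/12,W:241/12):485/32):275/64,(R:129/20,X:-49/20):275/64)
total length: 3015/32

131/24,133/24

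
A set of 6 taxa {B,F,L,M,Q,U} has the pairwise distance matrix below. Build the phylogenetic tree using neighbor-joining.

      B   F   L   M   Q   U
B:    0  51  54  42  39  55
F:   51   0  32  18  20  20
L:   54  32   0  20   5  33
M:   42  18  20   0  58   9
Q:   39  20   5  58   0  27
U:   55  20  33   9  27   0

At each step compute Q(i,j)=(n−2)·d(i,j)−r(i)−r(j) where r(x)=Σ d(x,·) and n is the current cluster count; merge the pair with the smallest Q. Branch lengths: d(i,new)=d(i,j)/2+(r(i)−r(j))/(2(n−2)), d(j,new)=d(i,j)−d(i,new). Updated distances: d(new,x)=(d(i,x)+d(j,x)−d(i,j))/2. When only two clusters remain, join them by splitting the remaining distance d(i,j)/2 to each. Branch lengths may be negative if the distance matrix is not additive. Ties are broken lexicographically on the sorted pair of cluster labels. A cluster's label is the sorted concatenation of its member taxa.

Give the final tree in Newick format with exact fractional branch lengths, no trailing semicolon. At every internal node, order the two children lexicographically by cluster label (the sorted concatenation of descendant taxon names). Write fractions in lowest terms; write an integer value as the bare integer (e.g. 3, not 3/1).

((((B:385/12,(L:15/8,Q:25/8):143/12):29/4,F:8):13/2,M:7/2):11/4,U:11/4)

step 1: merge (L,Q) at d=5, Q=-273; branch lengths L→15/8, Q→25/8; new cluster LQ
  updated: d(B,LQ)=44, d(F,LQ)=47/2, d(LQ,M)=73/2, d(LQ,U)=55/2
step 2: merge (B,LQ) at d=44, Q=-383/2; branch lengths B→385/12, LQ→143/12; new cluster BLQ
  updated: d(BLQ,F)=61/4, d(BLQ,M)=69/4, d(BLQ,U)=77/4
step 3: merge (BLQ,F) at d=61/4, Q=-149/2; branch lengths BLQ→29/4, F→8; new cluster BFLQ
  updated: d(BFLQ,M)=10, d(BFLQ,U)=12
step 4: merge (BFLQ,M) at d=10, Q=-31; branch lengths BFLQ→13/2, M→7/2; new cluster BFLMQ
  updated: d(BFLMQ,U)=11/2
step 5: merge (BFLMQ,U) at d=11/2; branch lengths BFLMQ→11/4, U→11/4; new cluster BFLMQU
final tree: ((((B:385/12,(L:15/8,Q:25/8):143/12):29/4,F:8):13/2,M:7/2):11/4,U:11/4)
total length: 319/4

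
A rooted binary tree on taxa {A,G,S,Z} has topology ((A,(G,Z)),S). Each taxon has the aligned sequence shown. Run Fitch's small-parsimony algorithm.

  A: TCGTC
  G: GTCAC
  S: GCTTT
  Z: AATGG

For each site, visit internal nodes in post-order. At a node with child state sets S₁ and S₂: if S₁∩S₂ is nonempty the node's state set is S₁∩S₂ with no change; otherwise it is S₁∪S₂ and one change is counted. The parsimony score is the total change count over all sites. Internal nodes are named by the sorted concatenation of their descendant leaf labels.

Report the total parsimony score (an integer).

10

[col 0] GZ: children G:{G}, Z:{A} ∪→ {A,G}; cost 1
[col 0] AGZ: children A:{T}, GZ:{A,G} ∪→ {A,G,T}; cost 1
[col 0] AGSZ: children AGZ:{A,G,T}, S:{G} ∩→ {G}; cost 0
[col 1] GZ: children G:{T}, Z:{A} ∪→ {A,T}; cost 1
[col 1] AGZ: children A:{C}, GZ:{A,T} ∪→ {A,C,T}; cost 1
[col 1] AGSZ: children AGZ:{A,C,T}, S:{C} ∩→ {C}; cost 0
[col 2] GZ: children G:{C}, Z:{T} ∪→ {C,T}; cost 1
[col 2] AGZ: children A:{G}, GZ:{C,T} ∪→ {C,G,T}; cost 1
[col 2] AGSZ: children AGZ:{C,G,T}, S:{T} ∩→ {T}; cost 0
[col 3] GZ: children G:{A}, Z:{G} ∪→ {A,G}; cost 1
[col 3] AGZ: children A:{T}, GZ:{A,G} ∪→ {A,G,T}; cost 1
[col 3] AGSZ: children AGZ:{A,G,T}, S:{T} ∩→ {T}; cost 0
[col 4] GZ: children G:{C}, Z:{G} ∪→ {C,G}; cost 1
[col 4] AGZ: children A:{C}, GZ:{C,G} ∩→ {C}; cost 0
[col 4] AGSZ: children AGZ:{C}, S:{T} ∪→ {C,T}; cost 1
per-site changes: [2, 2, 2, 2, 2]; total = 10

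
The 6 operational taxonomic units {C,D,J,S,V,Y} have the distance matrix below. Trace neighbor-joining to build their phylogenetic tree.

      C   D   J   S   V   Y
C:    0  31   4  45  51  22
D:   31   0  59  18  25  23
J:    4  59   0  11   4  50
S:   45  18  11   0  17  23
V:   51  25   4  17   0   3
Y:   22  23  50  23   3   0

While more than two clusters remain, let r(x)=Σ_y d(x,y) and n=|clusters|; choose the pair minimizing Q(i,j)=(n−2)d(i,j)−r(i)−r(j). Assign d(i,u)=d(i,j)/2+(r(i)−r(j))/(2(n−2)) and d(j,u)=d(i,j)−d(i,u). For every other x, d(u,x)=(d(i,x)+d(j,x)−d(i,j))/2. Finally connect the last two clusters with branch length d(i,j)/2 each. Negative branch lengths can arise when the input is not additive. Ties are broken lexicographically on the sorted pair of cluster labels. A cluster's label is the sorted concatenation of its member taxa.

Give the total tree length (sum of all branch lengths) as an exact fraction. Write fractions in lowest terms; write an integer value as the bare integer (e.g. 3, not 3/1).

iteration 1: select C,J (d=4, Q=-265); attach at lengths (41/8, -9/8); label the merged cluster CJ
  updated: d(CJ,D)=43, d(CJ,S)=26, d(CJ,V)=51/2, d(CJ,Y)=34
iteration 2: select V,Y (d=3, Q=-289/2); attach at lengths (-7/12, 43/12); label the merged cluster VY
  updated: d(CJ,VY)=113/4, d(D,VY)=45/2, d(S,VY)=37/2
iteration 3: select CJ,VY (d=113/4, Q=-110); attach at lengths (169/8, 57/8); label the merged cluster CJVY
  updated: d(CJVY,D)=149/8, d(CJVY,S)=65/8
iteration 4: select CJVY,D (d=149/8, Q=-179/4); attach at lengths (35/8, 57/4); label the merged cluster CDJVY
  updated: d(CDJVY,S)=15/4
iteration 5: select CDJVY,S (d=15/4); attach at lengths (15/8, 15/8); label the merged cluster CDJSVY
final tree: ((((C:41/8,J:-9/8):169/8,(V:-7/12,Y:43/12):57/8):35/8,D:57/4):15/8,S:15/8)
total length: 461/8

461/8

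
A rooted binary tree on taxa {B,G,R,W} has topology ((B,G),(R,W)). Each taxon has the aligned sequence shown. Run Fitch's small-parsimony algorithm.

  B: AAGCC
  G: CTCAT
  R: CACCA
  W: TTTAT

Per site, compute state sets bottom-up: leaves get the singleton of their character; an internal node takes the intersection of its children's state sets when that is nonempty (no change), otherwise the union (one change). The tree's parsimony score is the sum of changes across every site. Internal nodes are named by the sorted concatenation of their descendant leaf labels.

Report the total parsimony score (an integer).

site 0, node BG: B={A} ∪ G={C} → {A,C} (+1)
site 0, node RW: R={C} ∪ W={T} → {C,T} (+1)
site 0, node BGRW: BG={A,C} ∩ RW={C,T} → {C} (+0)
site 1, node BG: B={A} ∪ G={T} → {A,T} (+1)
site 1, node RW: R={A} ∪ W={T} → {A,T} (+1)
site 1, node BGRW: BG={A,T} ∩ RW={A,T} → {A,T} (+0)
site 2, node BG: B={G} ∪ G={C} → {C,G} (+1)
site 2, node RW: R={C} ∪ W={T} → {C,T} (+1)
site 2, node BGRW: BG={C,G} ∩ RW={C,T} → {C} (+0)
site 3, node BG: B={C} ∪ G={A} → {A,C} (+1)
site 3, node RW: R={C} ∪ W={A} → {A,C} (+1)
site 3, node BGRW: BG={A,C} ∩ RW={A,C} → {A,C} (+0)
site 4, node BG: B={C} ∪ G={T} → {C,T} (+1)
site 4, node RW: R={A} ∪ W={T} → {A,T} (+1)
site 4, node BGRW: BG={C,T} ∩ RW={A,T} → {T} (+0)
per-site changes: [2, 2, 2, 2, 2]; total = 10

10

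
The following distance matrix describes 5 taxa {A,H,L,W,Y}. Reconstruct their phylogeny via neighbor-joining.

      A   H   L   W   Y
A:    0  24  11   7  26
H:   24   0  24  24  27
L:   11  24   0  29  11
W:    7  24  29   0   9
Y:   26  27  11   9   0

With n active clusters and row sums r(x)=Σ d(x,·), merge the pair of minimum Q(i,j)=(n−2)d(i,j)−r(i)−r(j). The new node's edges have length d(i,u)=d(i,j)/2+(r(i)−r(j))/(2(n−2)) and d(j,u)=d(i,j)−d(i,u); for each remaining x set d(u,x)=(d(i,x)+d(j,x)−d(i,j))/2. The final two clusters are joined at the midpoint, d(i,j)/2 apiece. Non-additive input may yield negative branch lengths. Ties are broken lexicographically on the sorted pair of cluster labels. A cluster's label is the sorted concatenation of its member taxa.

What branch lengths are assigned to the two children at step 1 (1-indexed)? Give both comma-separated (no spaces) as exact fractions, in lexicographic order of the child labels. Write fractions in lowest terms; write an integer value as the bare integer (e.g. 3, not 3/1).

10/3,11/3

iteration 1: select A,W (d=7, Q=-116); attach at lengths (10/3, 11/3); label the merged cluster AW
  updated: d(AW,H)=41/2, d(AW,L)=33/2, d(AW,Y)=14
iteration 2: select AW,H (d=41/2, Q=-163/2); attach at lengths (41/8, 123/8); label the merged cluster AHW
  updated: d(AHW,L)=10, d(AHW,Y)=41/4
iteration 3: select AHW,L (d=10, Q=-125/4); attach at lengths (37/8, 43/8); label the merged cluster AHLW
  updated: d(AHLW,Y)=45/8
iteration 4: select AHLW,Y (d=45/8); attach at lengths (45/16, 45/16); label the merged cluster AHLWY
final tree: ((((A:10/3,W:11/3):41/8,H:123/8):37/8,L:43/8):45/16,Y:45/16)
total length: 345/8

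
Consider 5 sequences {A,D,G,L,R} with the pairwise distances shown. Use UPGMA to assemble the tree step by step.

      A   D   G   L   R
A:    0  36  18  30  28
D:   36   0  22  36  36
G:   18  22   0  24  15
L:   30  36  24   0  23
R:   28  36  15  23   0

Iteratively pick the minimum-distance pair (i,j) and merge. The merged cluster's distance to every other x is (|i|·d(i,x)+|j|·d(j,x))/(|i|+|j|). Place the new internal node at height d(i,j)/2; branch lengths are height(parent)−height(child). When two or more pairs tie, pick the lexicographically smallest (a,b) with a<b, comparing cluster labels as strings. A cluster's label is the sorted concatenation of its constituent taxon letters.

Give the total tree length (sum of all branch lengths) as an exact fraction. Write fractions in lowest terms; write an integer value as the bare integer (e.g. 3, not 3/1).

iteration 1: select G,R (d=15); attach at lengths (15/2, 15/2); label the merged cluster GR
  updated: d(A,GR)=23, d(D,GR)=29, d(GR,L)=47/2
iteration 2: select A,GR (d=23); attach at lengths (23/2, 4); label the merged cluster AGR
  updated: d(AGR,D)=94/3, d(AGR,L)=77/3
iteration 3: select AGR,L (d=77/3); attach at lengths (4/3, 77/6); label the merged cluster AGLR
  updated: d(AGLR,D)=65/2
iteration 4: select AGLR,D (d=65/2); attach at lengths (41/12, 65/4); label the merged cluster ADGLR
final tree: (((A:23/2,(G:15/2,R:15/2):4):4/3,L:77/6):41/12,D:65/4)
total length: 193/3

193/3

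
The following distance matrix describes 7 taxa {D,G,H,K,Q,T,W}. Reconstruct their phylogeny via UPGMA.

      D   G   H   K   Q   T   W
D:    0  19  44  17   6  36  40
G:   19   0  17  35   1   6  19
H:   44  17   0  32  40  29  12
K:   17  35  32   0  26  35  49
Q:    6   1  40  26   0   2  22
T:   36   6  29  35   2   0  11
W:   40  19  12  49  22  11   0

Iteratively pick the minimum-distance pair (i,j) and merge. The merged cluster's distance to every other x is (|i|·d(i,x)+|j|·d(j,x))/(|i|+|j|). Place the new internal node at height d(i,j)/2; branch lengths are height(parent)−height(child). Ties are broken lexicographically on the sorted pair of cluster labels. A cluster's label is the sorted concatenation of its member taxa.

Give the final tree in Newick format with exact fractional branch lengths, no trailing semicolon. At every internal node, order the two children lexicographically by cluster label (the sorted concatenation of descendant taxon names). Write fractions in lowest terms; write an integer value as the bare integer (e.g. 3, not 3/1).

1. join G+Q (d=1) ⇒ GQ; edges |G|=1/2, |Q|=1/2
  updated: d(D,GQ)=25/2, d(GQ,H)=57/2, d(GQ,K)=61/2, d(GQ,T)=4, d(GQ,W)=41/2
2. join GQ+T (d=4) ⇒ GQT; edges |GQ|=3/2, |T|=2
  updated: d(D,GQT)=61/3, d(GQT,H)=86/3, d(GQT,K)=32, d(GQT,W)=52/3
3. join H+W (d=12) ⇒ HW; edges |H|=6, |W|=6
  updated: d(D,HW)=42, d(GQT,HW)=23, d(HW,K)=81/2
4. join D+K (d=17) ⇒ DK; edges |D|=17/2, |K|=17/2
  updated: d(DK,GQT)=157/6, d(DK,HW)=165/4
5. join GQT+HW (d=23) ⇒ GHQTW; edges |GQT|=19/2, |HW|=11/2
  updated: d(DK,GHQTW)=161/5
6. join DK+GHQTW (d=161/5) ⇒ DGHKQTW; edges |DK|=38/5, |GHQTW|=23/5
final tree: ((D:17/2,K:17/2):38/5,(((G:1/2,Q:1/2):3/2,T:2):19/2,(H:6,W:6):11/2):23/5)
total length: 607/10

((D:17/2,K:17/2):38/5,(((G:1/2,Q:1/2):3/2,T:2):19/2,(H:6,W:6):11/2):23/5)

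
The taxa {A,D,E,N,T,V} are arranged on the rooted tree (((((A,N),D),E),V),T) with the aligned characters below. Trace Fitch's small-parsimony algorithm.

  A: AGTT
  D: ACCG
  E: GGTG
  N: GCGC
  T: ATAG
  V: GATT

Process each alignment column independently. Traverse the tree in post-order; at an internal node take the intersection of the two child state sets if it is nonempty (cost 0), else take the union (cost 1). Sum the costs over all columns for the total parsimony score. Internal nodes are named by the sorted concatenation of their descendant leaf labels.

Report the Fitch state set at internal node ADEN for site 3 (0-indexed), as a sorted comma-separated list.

[col 0] AN: children A:{A}, N:{G} ∪→ {A,G}; cost 1
[col 0] ADN: children AN:{A,G}, D:{A} ∩→ {A}; cost 0
[col 0] ADEN: children ADN:{A}, E:{G} ∪→ {A,G}; cost 1
[col 0] ADENV: children ADEN:{A,G}, V:{G} ∩→ {G}; cost 0
[col 0] ADENTV: children ADENV:{G}, T:{A} ∪→ {A,G}; cost 1
[col 1] AN: children A:{G}, N:{C} ∪→ {C,G}; cost 1
[col 1] ADN: children AN:{C,G}, D:{C} ∩→ {C}; cost 0
[col 1] ADEN: children ADN:{C}, E:{G} ∪→ {C,G}; cost 1
[col 1] ADENV: children ADEN:{C,G}, V:{A} ∪→ {A,C,G}; cost 1
[col 1] ADENTV: children ADENV:{A,C,G}, T:{T} ∪→ {A,C,G,T}; cost 1
[col 2] AN: children A:{T}, N:{G} ∪→ {G,T}; cost 1
[col 2] ADN: children AN:{G,T}, D:{C} ∪→ {C,G,T}; cost 1
[col 2] ADEN: children ADN:{C,G,T}, E:{T} ∩→ {T}; cost 0
[col 2] ADENV: children ADEN:{T}, V:{T} ∩→ {T}; cost 0
[col 2] ADENTV: children ADENV:{T}, T:{A} ∪→ {A,T}; cost 1
[col 3] AN: children A:{T}, N:{C} ∪→ {C,T}; cost 1
[col 3] ADN: children AN:{C,T}, D:{G} ∪→ {C,G,T}; cost 1
[col 3] ADEN: children ADN:{C,G,T}, E:{G} ∩→ {G}; cost 0
[col 3] ADENV: children ADEN:{G}, V:{T} ∪→ {G,T}; cost 1
[col 3] ADENTV: children ADENV:{G,T}, T:{G} ∩→ {G}; cost 0
per-site changes: [3, 4, 3, 3]; total = 13

G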